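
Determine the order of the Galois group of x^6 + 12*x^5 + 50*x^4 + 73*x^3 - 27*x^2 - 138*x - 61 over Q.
The degree of the splitting field over Q equals the order of the Galois group, so first determine the group. The polynomial f is an irreducible sextic over Q, so G = Gal(f/Q) is one of the 16 transitive subgroups 6T1, ..., 6T16 of S_6. The discriminant of f is 30991489 = 5567^2, a perfect square, so G is contained in A_6. The transitive groups of degree 6 contained in A_6 are: A_4 (6T4, order 12), S_4 (6T7, order 24), (C_3 x C_3) : C_4 (6T10, order 36), PSL(2,5) (6T12, order 60), A_6 (6T15, order 360). By Dedekind's theorem, for a prime p not dividing disc(f) the degrees of the irreducible factors of f mod p form the cycle type of an element of G. Factoring f modulo the 21 such primes p <= 79 (skipping 19, which divides the discriminant), each new pattern first appears at: mod 2: f = (x + 1)(x^5 + x^4 + x^3 + x + 1), pattern 5+1; mod 7: f = (x^3 + x^2 + 3x + 5)(x^3 + 4x^2 + x + 6), pattern 3+3; mod 61: f = (x)(x + 39)(x^2 + 15x + 13)(x^2 + 19x + 12), pattern 2+2+1+1. No other pattern occurs in this range, so the set of observed cycle types is {5+1, 3+3, 2+2+1+1}. The candidates containing elements of all these cycle types are PSL(2,5) (6T12) of order 60, A_6 (6T15) of order 360; the others are excluded. The observed types are precisely the cycle types that occur in PSL(2,5) (6T12) (apart from the identity). Each of the other remaining candidates has further cycle types, and by the Chebotarev density theorem the matching factorization patterns would occur for a proportion of primes equal to their share of the group: A_6 (6T15) additionally contains elements of type 4+2, 3+1+1+1 (130 of its 360 elements, about 36% of primes). None of the 21 primes tested shows any such pattern (for each of these groups the chance of that is below 10^-4), which rules them out. Hence G = PSL(2,5) (6T12), of order 60. The Galois group PSL(2,5) (6T12) has order 60, so the splitting field has degree 60 over Q.

60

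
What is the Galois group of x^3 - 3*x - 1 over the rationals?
3T1: C_3

The polynomial is an irreducible cubic over Q and its discriminant is 81 = 9^2, a perfect square. For an irreducible cubic, a square discriminant forces the Galois group to be A_3, the cyclic group of order 3.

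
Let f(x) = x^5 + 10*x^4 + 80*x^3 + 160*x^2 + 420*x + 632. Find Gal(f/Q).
The polynomial f is an irreducible quintic over Q, so G = Gal(f/Q) is a transitive subgroup of S_5: one of C_5 (5T1, order 5), D_5 (5T2, order 10), F_20 (5T3, order 20), A_5 (5T4, order 60) or S_5 (5T5, order 120). The discriminant of f is 9333105664000000 = 96608000^2, a perfect square, so G is contained in A_5. The transitive groups of degree 5 contained in A_5 are: C_5 (5T1, order 5), D_5 (5T2, order 10), A_5 (5T4, order 60). By Dedekind's theorem, for a prime p not dividing disc(f) the degrees of the irreducible factors of f mod p form the cycle type of an element of G. Factoring f modulo the 2 such primes p <= 7 (skipping 2, 5, which divide the discriminant), each new pattern first appears at: mod 3: f = (x^5 + x^4 + 2x^3 + x^2 + 2), pattern 5; mod 7: f = (x + 1)(x + 4)(x^3 + 5x^2 + 2x + 4), pattern 3+1+1. No other pattern occurs in this range, so the set of observed cycle types is {5, 3+1+1}. Among the candidates above, the only group containing elements of all these cycle types is A_5 (5T4) — each of C_5 (5T1), D_5 (5T2) lacks at least one of them. Hence G = A_5 (5T4), of order 60.

A_5 (also written A5)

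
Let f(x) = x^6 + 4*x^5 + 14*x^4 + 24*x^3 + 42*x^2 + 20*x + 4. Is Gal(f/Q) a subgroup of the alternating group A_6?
No

The polynomial is irreducible of degree 6 over Q. Its discriminant is -54718156800, which is not a perfect square. A Galois group lies in the alternating group exactly when the discriminant is a square in Q, so the Galois group ((S_3 x S_3) : C_2) is not contained in A_6.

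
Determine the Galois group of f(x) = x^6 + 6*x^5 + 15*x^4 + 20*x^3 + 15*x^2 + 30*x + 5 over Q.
A_6 (order 360)

The polynomial f is an irreducible sextic over Q, so G = Gal(f/Q) is one of the 16 transitive subgroups 6T1, ..., 6T16 of S_6. The discriminant of f is 746496000000 = 864000^2, a perfect square, so G is contained in A_6. The transitive groups of degree 6 contained in A_6 are: A_4 (6T4, order 12), S_4 (6T7, order 24), (C_3 x C_3) : C_4 (6T10, order 36), PSL(2,5) (6T12, order 60), A_6 (6T15, order 360). By Dedekind's theorem, for a prime p not dividing disc(f) the degrees of the irreducible factors of f mod p form the cycle type of an element of G. Factoring f modulo the 6 such primes p <= 23 (skipping 2, 3, 5, which divide the discriminant), each new pattern first appears at: mod 7: f = (x + 4)(x^5 + 2x^4 + 6x^2 + 5x + 3), pattern 5+1; mod 23: f = (x + 8)(x + 13)(x + 22)(x^3 + 9x^2 + 5x + 13), pattern 3+1+1+1. No other pattern occurs in this range, so the set of observed cycle types is {5+1, 3+1+1+1}. Among the candidates above, the only group containing elements of all these cycle types is A_6 (6T15) — each of A_4 (6T4), S_4 (6T7), (C_3 x C_3) : C_4 (6T10), PSL(2,5) (6T12) lacks at least one of them. Hence G = A_6 (6T15), of order 360.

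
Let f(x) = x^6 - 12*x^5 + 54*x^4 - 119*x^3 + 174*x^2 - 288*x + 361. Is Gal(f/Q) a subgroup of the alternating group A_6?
The polynomial is irreducible of degree 6 over Q. Its discriminant is -63822230816067, which is not a perfect square. A Galois group lies in the alternating group exactly when the discriminant is a square in Q, so the Galois group (C_6) is not contained in A_6.

No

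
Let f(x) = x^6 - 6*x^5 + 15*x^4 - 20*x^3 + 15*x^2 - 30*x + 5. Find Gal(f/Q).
A_6, the alternating group on 6 letters

The polynomial f is an irreducible sextic over Q, so G = Gal(f/Q) is one of the 16 transitive subgroups 6T1, ..., 6T16 of S_6. The discriminant of f is 746496000000 = 864000^2, a perfect square, so G is contained in A_6. The transitive groups of degree 6 contained in A_6 are: A_4 (6T4, order 12), S_4 (6T7, order 24), (C_3 x C_3) : C_4 (6T10, order 36), PSL(2,5) (6T12, order 60), A_6 (6T15, order 360). By Dedekind's theorem, for a prime p not dividing disc(f) the degrees of the irreducible factors of f mod p form the cycle type of an element of G. Factoring f modulo the 6 such primes p <= 23 (skipping 2, 3, 5, which divide the discriminant), each new pattern first appears at: mod 7: f = (x + 3)(x^5 + 5x^4 + x^2 + 5x + 4), pattern 5+1; mod 23: f = (x + 1)(x + 10)(x + 15)(x^3 + 14x^2 + 5x + 10), pattern 3+1+1+1. No other pattern occurs in this range, so the set of observed cycle types is {5+1, 3+1+1+1}. Among the candidates above, the only group containing elements of all these cycle types is A_6 (6T15) — each of A_4 (6T4), S_4 (6T7), (C_3 x C_3) : C_4 (6T10), PSL(2,5) (6T12) lacks at least one of them. Hence G = A_6 (6T15), of order 360.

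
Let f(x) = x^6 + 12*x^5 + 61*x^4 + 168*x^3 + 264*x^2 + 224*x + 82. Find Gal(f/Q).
S_4 x C_2 (order 48)

The polynomial f is an irreducible sextic over Q, so G = Gal(f/Q) is one of the 16 transitive subgroups 6T1, ..., 6T16 of S_6. The discriminant of f is -1722368, which is not a perfect square, so G is not contained in A_6. The transitive groups of degree 6 not contained in A_6 are: C_6 (6T1, order 6), S_3 (6T2, order 6), D_6 (6T3, order 12), C_3 x S_3 (6T5, order 18), A_4 x C_2 (6T6, order 24), S_4 (6T8, order 24), S_3 x S_3 (6T9, order 36), S_4 x C_2 (6T11, order 48), (S_3 x S_3) : C_2 (6T13, order 72), PGL(2,5) (6T14, order 120), S_6 (6T16, order 720). By Dedekind's theorem, for a prime p not dividing disc(f) the degrees of the irreducible factors of f mod p form the cycle type of an element of G. Factoring f modulo the 29 such primes p <= 127 (skipping 2, 29, which divide the discriminant), each new pattern first appears at: mod 3: f = (x^3 + x^2 + 2x + 1)(x^3 + 2x^2 + 1), pattern 3+3; mod 5: f = (x^6 + 2x^5 + x^4 + 3x^3 + 4x^2 + 4x + 2), pattern 6; mod 7: f = (x + 5)(x + 6)(x^4 + x^3 + 6x^2 + 2x + 6), pattern 4+1+1; mod 17: f = (x + 7)(x + 14)(x^2 + 2x + 15)(x^2 + 6x + 6), pattern 2+2+1+1; mod 23: f = (x^2 + 4x + 8)(x^2 + 14x + 15)(x^2 + 17x + 21), pattern 2+2+2; mod 67: f = (x^2 + 4x + 18)(x^4 + 8x^3 + 11x^2 + 47x + 12), pattern 4+2; mod 127: f = (x + 42)(x + 62)(x + 69)(x + 89)(x^2 + 4x + 125), pattern 2+1+1+1+1. No other pattern occurs in this range, so the set of observed cycle types is {3+3, 6, 4+1+1, 2+2+1+1, 2+2+2, 4+2, 2+1+1+1+1}. The candidates containing elements of all these cycle types are S_4 x C_2 (6T11) of order 48, S_6 (6T16) of order 720; the others are excluded. The observed types are precisely the cycle types that occur in S_4 x C_2 (6T11) (apart from the identity). Each of the other remaining candidates has further cycle types, and by the Chebotarev density theorem the matching factorization patterns would occur for a proportion of primes equal to their share of the group: S_6 (6T16) additionally contains elements of type 5+1, 3+2+1, 3+1+1+1 (304 of its 720 elements, about 42% of primes). None of the 29 primes tested shows any such pattern (for each of these groups the chance of that is below 10^-4), which rules them out. Hence G = S_4 x C_2 (6T11), of order 48.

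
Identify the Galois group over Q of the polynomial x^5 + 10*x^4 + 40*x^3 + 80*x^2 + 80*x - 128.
The polynomial f is an irreducible quintic over Q, so G = Gal(f/Q) is a transitive subgroup of S_5: one of C_5 (5T1, order 5), D_5 (5T2, order 10), F_20 (5T3, order 20), A_5 (5T4, order 60) or S_5 (5T5, order 120). The discriminant of f is 2048000000000, which is not a perfect square, so G is not contained in A_5. The transitive groups of degree 5 not contained in A_5 are: F_20 (5T3, order 20), S_5 (5T5, order 120). By Dedekind's theorem, for a prime p not dividing disc(f) the degrees of the irreducible factors of f mod p form the cycle type of an element of G. Factoring f modulo the 18 such primes p <= 71 (skipping 2, 5, which divide the discriminant), each new pattern first appears at: mod 3: f = (x + 1)(x^4 + x^2 + x + 1), pattern 4+1; mod 11: f = (x^5 + 10x^4 + 7x^3 + 3x^2 + 3x + 4), pattern 5; mod 19: f = (x + 9)(x^2 + 7x + 2)(x^2 + 13x + 14), pattern 2+2+1; mod 31: f = (x + 5)(x + 8)(x + 14)(x + 19)(x + 26), pattern 1+1+1+1+1. No other pattern occurs in this range, so the set of observed cycle types is {4+1, 5, 2+2+1, 1+1+1+1+1}. The candidates containing elements of all these cycle types are F_20 (5T3) of order 20, S_5 (5T5) of order 120; the others are excluded. The observed types are precisely the cycle types that occur in F_20 (5T3). Each of the other remaining candidates has further cycle types, and by the Chebotarev density theorem the matching factorization patterns would occur for a proportion of primes equal to their share of the group: S_5 (5T5) additionally contains elements of type 3+2, 3+1+1, 2+1+1+1 (50 of its 120 elements, about 42% of primes). None of the 18 primes tested shows any such pattern (for each of these groups the chance of that is below 10^-4), which rules them out. Hence G = F_20 (5T3), of order 20.

F_20 (order 20)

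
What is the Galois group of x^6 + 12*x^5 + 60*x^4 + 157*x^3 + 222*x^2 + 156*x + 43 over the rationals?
C_3 x S_3 (also written G18)

The polynomial f is an irreducible sextic over Q, so G = Gal(f/Q) is one of the 16 transitive subgroups 6T1, ..., 6T16 of S_6. The discriminant of f is -177147, which is not a perfect square, so G is not contained in A_6. The transitive groups of degree 6 not contained in A_6 are: C_6 (6T1, order 6), S_3 (6T2, order 6), D_6 (6T3, order 12), C_3 x S_3 (6T5, order 18), A_4 x C_2 (6T6, order 24), S_4 (6T8, order 24), S_3 x S_3 (6T9, order 36), S_4 x C_2 (6T11, order 48), (S_3 x S_3) : C_2 (6T13, order 72), PGL(2,5) (6T14, order 120), S_6 (6T16, order 720). By Dedekind's theorem, for a prime p not dividing disc(f) the degrees of the irreducible factors of f mod p form the cycle type of an element of G. Factoring f modulo the 33 such primes p <= 139 (skipping 3, which divides the discriminant), each new pattern first appears at: mod 2: f = (x^6 + x^3 + 1), pattern 6; mod 7: f = (x + 3)(x + 4)(x + 6)(x^3 + 6x^2 + 5x + 4), pattern 3+1+1+1; mod 17: f = (x^2 + 5x + 13)(x^2 + 8x + 2)(x^2 + 16x + 1), pattern 2+2+2; mod 19: f = (x^3 + 6x^2 + 12x + 14)(x^3 + 6x^2 + 12x + 18), pattern 3+3; mod 73: f = (x + 15)(x + 23)(x + 24)(x + 31)(x + 32)(x + 33), pattern 1+1+1+1+1+1. No other pattern occurs in this range, so the set of observed cycle types is {6, 3+1+1+1, 2+2+2, 3+3, 1+1+1+1+1+1}. The candidates containing elements of all these cycle types are C_3 x S_3 (6T5) of order 18, S_3 x S_3 (6T9) of order 36, (S_3 x S_3) : C_2 (6T13) of order 72, S_6 (6T16) of order 720; the others are excluded. The observed types are precisely the cycle types that occur in C_3 x S_3 (6T5). Each of the other remaining candidates has further cycle types, and by the Chebotarev density theorem the matching factorization patterns would occur for a proportion of primes equal to their share of the group: S_3 x S_3 (6T9) additionally contains elements of type 2+2+1+1 (9 of its 36 elements, about 25% of primes); (S_3 x S_3) : C_2 (6T13) additionally contains elements of type 4+2, 3+2+1, 2+2+1+1, 2+1+1+1+1 (45 of its 72 elements, about 62% of primes); S_6 (6T16) additionally contains elements of type 5+1, 4+2, 4+1+1, 3+2+1, 2+2+1+1, 2+1+1+1+1 (504 of its 720 elements, about 70% of primes). None of the 33 primes tested shows any such pattern (for each of these groups the chance of that is below 10^-4), which rules them out. Hence G = C_3 x S_3 (6T5), of order 18.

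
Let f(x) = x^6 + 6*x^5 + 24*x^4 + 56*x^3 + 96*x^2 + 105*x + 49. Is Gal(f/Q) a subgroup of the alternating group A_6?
No

The polynomial is irreducible of degree 6 over Q. Its discriminant is -68755887963, which is not a perfect square. A Galois group lies in the alternating group exactly when the discriminant is a square in Q, so the Galois group (C_3 x S_3) is not contained in A_6.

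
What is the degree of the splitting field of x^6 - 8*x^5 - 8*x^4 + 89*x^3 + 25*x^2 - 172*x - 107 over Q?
The degree of the splitting field over Q equals the order of the Galois group, so first determine the group. The polynomial f is an irreducible sextic over Q, so G = Gal(f/Q) is one of the 16 transitive subgroups 6T1, ..., 6T16 of S_6. The discriminant of f is 8413926734596681 = 91727459^2, a perfect square, so G is contained in A_6. The transitive groups of degree 6 contained in A_6 are: A_4 (6T4, order 12), S_4 (6T7, order 24), (C_3 x C_3) : C_4 (6T10, order 36), PSL(2,5) (6T12, order 60), A_6 (6T15, order 360). By Dedekind's theorem, for a prime p not dividing disc(f) the degrees of the irreducible factors of f mod p form the cycle type of an element of G. Factoring f modulo the 21 such primes p <= 79 (skipping 19, which divides the discriminant), each new pattern first appears at: mod 2: f = (x + 1)(x^5 + x^4 + x^3 + x + 1), pattern 5+1; mod 7: f = (x^3 + x + 1)(x^3 + 6x^2 + 5x + 5), pattern 3+3; mod 61: f = (x + 2)(x + 23)(x^2 + 10x + 57)(x^2 + 18x + 46), pattern 2+2+1+1. No other pattern occurs in this range, so the set of observed cycle types is {5+1, 3+3, 2+2+1+1}. The candidates containing elements of all these cycle types are PSL(2,5) (6T12) of order 60, A_6 (6T15) of order 360; the others are excluded. The observed types are precisely the cycle types that occur in PSL(2,5) (6T12) (apart from the identity). Each of the other remaining candidates has further cycle types, and by the Chebotarev density theorem the matching factorization patterns would occur for a proportion of primes equal to their share of the group: A_6 (6T15) additionally contains elements of type 4+2, 3+1+1+1 (130 of its 360 elements, about 36% of primes). None of the 21 primes tested shows any such pattern (for each of these groups the chance of that is below 10^-4), which rules them out. Hence G = PSL(2,5) (6T12), of order 60. The Galois group PSL(2,5) (6T12) has order 60, so the splitting field has degree 60 over Q.

60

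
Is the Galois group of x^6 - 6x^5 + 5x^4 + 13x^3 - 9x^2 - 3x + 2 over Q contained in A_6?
The polynomial is irreducible of degree 6 over Q. Its discriminant is 30991489 = 5567^2, a perfect square. A Galois group lies in the alternating group exactly when the discriminant is a square in Q, so the Galois group (PSL(2,5)) is contained in A_6.

Yes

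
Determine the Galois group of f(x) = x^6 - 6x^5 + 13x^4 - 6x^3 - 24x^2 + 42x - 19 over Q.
The polynomial f is an irreducible sextic over Q, so G = Gal(f/Q) is one of the 16 transitive subgroups 6T1, ..., 6T16 of S_6. The discriminant of f is 95101504 = 9752^2, a perfect square, so G is contained in A_6. The transitive groups of degree 6 contained in A_6 are: A_4 (6T4, order 12), S_4 (6T7, order 24), (C_3 x C_3) : C_4 (6T10, order 36), PSL(2,5) (6T12, order 60), A_6 (6T15, order 360). By Dedekind's theorem, for a prime p not dividing disc(f) the degrees of the irreducible factors of f mod p form the cycle type of an element of G. Factoring f modulo the 79 such primes p <= 421 (skipping 2, 23, 53, which divide the discriminant), each new pattern first appears at: mod 3: f = (x^3 + x^2 + x + 2)(x^3 + 2x^2 + x + 1), pattern 3+3; mod 5: f = (x^2 + 2x + 4)(x^4 + 2x^3 + x + 4), pattern 4+2; mod 19: f = (x)(x + 10)(x^2 + x + 12)(x^2 + 2x + 7), pattern 2+2+1+1; mod 223: f = (x + 16)(x + 48)(x + 69)(x + 140)(x + 183)(x + 207), pattern 1+1+1+1+1+1. No other pattern occurs in this range, so the set of observed cycle types is {3+3, 4+2, 2+2+1+1, 1+1+1+1+1+1}. The candidates containing elements of all these cycle types are S_4 (6T7) of order 24, (C_3 x C_3) : C_4 (6T10) of order 36, A_6 (6T15) of order 360; the others are excluded. The observed types are precisely the cycle types that occur in S_4 (6T7). Each of the other remaining candidates has further cycle types, and by the Chebotarev density theorem the matching factorization patterns would occur for a proportion of primes equal to their share of the group: (C_3 x C_3) : C_4 (6T10) additionally contains elements of type 3+1+1+1 (4 of its 36 elements, about 11% of primes); A_6 (6T15) additionally contains elements of type 5+1, 3+1+1+1 (184 of its 360 elements, about 51% of primes). None of the 79 primes tested shows any such pattern (for each of these groups the chance of that is below 10^-4), which rules them out. Hence G = S_4 (6T7), of order 24.

S_4 (order 24)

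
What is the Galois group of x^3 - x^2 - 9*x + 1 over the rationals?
C_3, A_3

The polynomial is an irreducible cubic over Q and its discriminant is 3136 = 56^2, a perfect square. For an irreducible cubic, a square discriminant forces the Galois group to be A_3, the cyclic group of order 3.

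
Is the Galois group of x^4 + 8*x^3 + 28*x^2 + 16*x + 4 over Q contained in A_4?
No

The polynomial is irreducible of degree 4 over Q. Its discriminant is 2097152, which is not a perfect square. A Galois group lies in the alternating group exactly when the discriminant is a square in Q, so the Galois group (D_4) is not contained in A_4.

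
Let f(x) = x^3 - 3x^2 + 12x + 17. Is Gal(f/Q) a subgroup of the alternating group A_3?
The polynomial is irreducible of degree 3 over Q. Its discriminant is -22599, which is not a perfect square. A Galois group lies in the alternating group exactly when the discriminant is a square in Q, so the Galois group (S_3) is not contained in A_3.

No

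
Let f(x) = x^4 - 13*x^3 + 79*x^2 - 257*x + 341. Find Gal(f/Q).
The polynomial is an irreducible quartic over Q and its discriminant is 465125, which is not a perfect square, so the Galois group is not contained in A_4. The resolvent cubic y^3 - 79*y^2 + 1977*y - 15922 has exactly one rational root, so the Galois group is C_4 or D_4. The quartic becomes reducible over Q(sqrt(disc)), so the group is C_4.

C_4, the cyclic group of order 4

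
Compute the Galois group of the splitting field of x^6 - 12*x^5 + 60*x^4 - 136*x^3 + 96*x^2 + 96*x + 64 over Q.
The polynomial f is an irreducible sextic over Q, so G = Gal(f/Q) is one of the 16 transitive subgroups 6T1, ..., 6T16 of S_6. The discriminant of f is -190210142896128, which is not a perfect square, so G is not contained in A_6. The transitive groups of degree 6 not contained in A_6 are: C_6 (6T1, order 6), S_3 (6T2, order 6), D_6 (6T3, order 12), C_3 x S_3 (6T5, order 18), A_4 x C_2 (6T6, order 24), S_4 (6T8, order 24), S_3 x S_3 (6T9, order 36), S_4 x C_2 (6T11, order 48), (S_3 x S_3) : C_2 (6T13, order 72), PGL(2,5) (6T14, order 120), S_6 (6T16, order 720). By Dedekind's theorem, for a prime p not dividing disc(f) the degrees of the irreducible factors of f mod p form the cycle type of an element of G. Factoring f modulo the 33 such primes p <= 149 (skipping 2, 3, which divide the discriminant), each new pattern first appears at: mod 5: f = (x^6 + 3x^5 + 4x^3 + x^2 + x + 4), pattern 6; mod 7: f = (x + 1)(x + 3)(x + 4)(x^3 + x^2 + 5x + 3), pattern 3+1+1+1; mod 17: f = (x^2 + 5x + 14)(x^2 + 6x + 12)(x^2 + 11x + 2), pattern 2+2+2; mod 19: f = (x^3 + 13x^2 + 12x + 1)(x^3 + 13x^2 + 12x + 7), pattern 3+3; mod 73: f = (x + 9)(x + 11)(x + 13)(x + 27)(x + 29)(x + 45), pattern 1+1+1+1+1+1. No other pattern occurs in this range, so the set of observed cycle types is {6, 3+1+1+1, 2+2+2, 3+3, 1+1+1+1+1+1}. The candidates containing elements of all these cycle types are C_3 x S_3 (6T5) of order 18, S_3 x S_3 (6T9) of order 36, (S_3 x S_3) : C_2 (6T13) of order 72, S_6 (6T16) of order 720; the others are excluded. The observed types are precisely the cycle types that occur in C_3 x S_3 (6T5). Each of the other remaining candidates has further cycle types, and by the Chebotarev density theorem the matching factorization patterns would occur for a proportion of primes equal to their share of the group: S_3 x S_3 (6T9) additionally contains elements of type 2+2+1+1 (9 of its 36 elements, about 25% of primes); (S_3 x S_3) : C_2 (6T13) additionally contains elements of type 4+2, 3+2+1, 2+2+1+1, 2+1+1+1+1 (45 of its 72 elements, about 62% of primes); S_6 (6T16) additionally contains elements of type 5+1, 4+2, 4+1+1, 3+2+1, 2+2+1+1, 2+1+1+1+1 (504 of its 720 elements, about 70% of primes). None of the 33 primes tested shows any such pattern (for each of these groups the chance of that is below 10^-4), which rules them out. Hence G = C_3 x S_3 (6T5), of order 18.

C_3 x S_3 (order 18)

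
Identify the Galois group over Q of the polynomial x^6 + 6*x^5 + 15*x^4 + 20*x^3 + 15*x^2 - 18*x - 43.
6T15: A_6

The polynomial f is an irreducible sextic over Q, so G = Gal(f/Q) is one of the 16 transitive subgroups 6T1, ..., 6T16 of S_6. The discriminant of f is 746496000000 = 864000^2, a perfect square, so G is contained in A_6. The transitive groups of degree 6 contained in A_6 are: A_4 (6T4, order 12), S_4 (6T7, order 24), (C_3 x C_3) : C_4 (6T10, order 36), PSL(2,5) (6T12, order 60), A_6 (6T15, order 360). By Dedekind's theorem, for a prime p not dividing disc(f) the degrees of the irreducible factors of f mod p form the cycle type of an element of G. Factoring f modulo the 6 such primes p <= 23 (skipping 2, 3, 5, which divide the discriminant), each new pattern first appears at: mod 7: f = (x + 5)(x^5 + x^4 + 3x^3 + 5x^2 + 4x + 4), pattern 5+1; mod 23: f = (x + 3)(x + 12)(x + 17)(x^3 + 20x^2 + 4x + 15), pattern 3+1+1+1. No other pattern occurs in this range, so the set of observed cycle types is {5+1, 3+1+1+1}. Among the candidates above, the only group containing elements of all these cycle types is A_6 (6T15) — each of A_4 (6T4), S_4 (6T7), (C_3 x C_3) : C_4 (6T10), PSL(2,5) (6T12) lacks at least one of them. Hence G = A_6 (6T15), of order 360.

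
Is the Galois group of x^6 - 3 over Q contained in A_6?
The polynomial is irreducible of degree 6 over Q. Its discriminant is 11337408, which is not a perfect square. A Galois group lies in the alternating group exactly when the discriminant is a square in Q, so the Galois group (D_6) is not contained in A_6.

No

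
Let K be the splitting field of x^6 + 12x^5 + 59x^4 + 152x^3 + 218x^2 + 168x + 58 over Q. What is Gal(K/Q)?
The polynomial f is an irreducible sextic over Q, so G = Gal(f/Q) is one of the 16 transitive subgroups 6T1, ..., 6T16 of S_6. The discriminant of f is -5120000, which is not a perfect square, so G is not contained in A_6. The transitive groups of degree 6 not contained in A_6 are: C_6 (6T1, order 6), S_3 (6T2, order 6), D_6 (6T3, order 12), C_3 x S_3 (6T5, order 18), A_4 x C_2 (6T6, order 24), S_4 (6T8, order 24), S_3 x S_3 (6T9, order 36), S_4 x C_2 (6T11, order 48), (S_3 x S_3) : C_2 (6T13, order 72), PGL(2,5) (6T14, order 120), S_6 (6T16, order 720). By Dedekind's theorem, for a prime p not dividing disc(f) the degrees of the irreducible factors of f mod p form the cycle type of an element of G. Factoring f modulo the 22 such primes p <= 89 (skipping 2, 5, which divide the discriminant), each new pattern first appears at: mod 3: f = (x^3 + x^2 + x + 2)(x^3 + 2x^2 + 2x + 2), pattern 3+3; mod 7: f = (x^2 + 3x + 1)(x^2 + 4x + 6)(x^2 + 5x + 5), pattern 2+2+2; mod 13: f = (x + 6)(x + 11)(x^4 + 8x^3 + x + 6), pattern 4+1+1; mod 43: f = (x + 14)(x + 33)(x^2 + 4x + 8)(x^2 + 4x + 14), pattern 2+2+1+1. No other pattern occurs in this range, so the set of observed cycle types is {3+3, 2+2+2, 4+1+1, 2+2+1+1}. The candidates containing elements of all these cycle types are S_4 (6T8) of order 24, S_4 x C_2 (6T11) of order 48, PGL(2,5) (6T14) of order 120, S_6 (6T16) of order 720; the others are excluded. The observed types are precisely the cycle types that occur in S_4 (6T8) (apart from the identity). Each of the other remaining candidates has further cycle types, and by the Chebotarev density theorem the matching factorization patterns would occur for a proportion of primes equal to their share of the group: S_4 x C_2 (6T11) additionally contains elements of type 6, 4+2, 2+1+1+1+1 (17 of its 48 elements, about 35% of primes); PGL(2,5) (6T14) additionally contains elements of type 6, 5+1 (44 of its 120 elements, about 37% of primes); S_6 (6T16) additionally contains elements of type 6, 5+1, 4+2, 3+2+1, 3+1+1+1, 2+1+1+1+1 (529 of its 720 elements, about 73% of primes). None of the 22 primes tested shows any such pattern (for each of these groups the chance of that is below 10^-4), which rules them out. Hence G = S_4 (6T8), of order 24.

S_4 (order 24)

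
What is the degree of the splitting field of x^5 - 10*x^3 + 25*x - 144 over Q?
10

The degree of the splitting field over Q equals the order of the Galois group, so first determine the group. The polynomial f is an irreducible quintic over Q, so G = Gal(f/Q) is a transitive subgroup of S_5: one of C_5 (5T1, order 5), D_5 (5T2, order 10), F_20 (5T3, order 20), A_5 (5T4, order 60) or S_5 (5T5, order 120). The discriminant of f is 1327104000000 = 1152000^2, a perfect square, so G is contained in A_5. The transitive groups of degree 5 contained in A_5 are: C_5 (5T1, order 5), D_5 (5T2, order 10), A_5 (5T4, order 60). By Dedekind's theorem, for a prime p not dividing disc(f) the degrees of the irreducible factors of f mod p form the cycle type of an element of G. Factoring f modulo the 23 such primes p <= 101 (skipping 2, 3, 5, which divide the discriminant), each new pattern first appears at: mod 7: f = (x^5 + 4x^3 + 4x + 3), pattern 5; mod 17: f = (x + 13)(x^2 + x + 2)(x^2 + 3x + 1), pattern 2+2+1. No other pattern occurs in this range, so the set of observed cycle types is {5, 2+2+1}. The candidates containing elements of all these cycle types are D_5 (5T2) of order 10, A_5 (5T4) of order 60; the others are excluded. The observed types are precisely the cycle types that occur in D_5 (5T2) (apart from the identity). Each of the other remaining candidates has further cycle types, and by the Chebotarev density theorem the matching factorization patterns would occur for a proportion of primes equal to their share of the group: A_5 (5T4) additionally contains elements of type 3+1+1 (20 of its 60 elements, about 33% of primes). None of the 23 primes tested shows any such pattern (for each of these groups the chance of that is below 10^-4), which rules them out. Hence G = D_5 (5T2), of order 10. The Galois group D_5 (5T2) has order 10, so the splitting field has degree 10 over Q.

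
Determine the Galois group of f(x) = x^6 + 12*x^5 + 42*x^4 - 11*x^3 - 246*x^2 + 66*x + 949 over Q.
The polynomial f is an irreducible sextic over Q, so G = Gal(f/Q) is one of the 16 transitive subgroups 6T1, ..., 6T16 of S_6. The discriminant of f is -152796047606667, which is not a perfect square, so G is not contained in A_6. The transitive groups of degree 6 not contained in A_6 are: C_6 (6T1, order 6), S_3 (6T2, order 6), D_6 (6T3, order 12), C_3 x S_3 (6T5, order 18), A_4 x C_2 (6T6, order 24), S_4 (6T8, order 24), S_3 x S_3 (6T9, order 36), S_4 x C_2 (6T11, order 48), (S_3 x S_3) : C_2 (6T13, order 72), PGL(2,5) (6T14, order 120), S_6 (6T16, order 720). By Dedekind's theorem, for a prime p not dividing disc(f) the degrees of the irreducible factors of f mod p form the cycle type of an element of G. Factoring f modulo the 33 such primes p <= 149 (skipping 3, 43, which divide the discriminant), each new pattern first appears at: mod 2: f = (x^6 + x^3 + 1), pattern 6; mod 7: f = (x + 1)(x + 2)(x + 3)(x^3 + 6x^2 + 2x + 3), pattern 3+1+1+1; mod 17: f = (x^2 + 7)(x^2 + 2x + 12)(x^2 + 10x + 3), pattern 2+2+2; mod 19: f = (x^3 + 6x^2 + 10x + 16)(x^3 + 6x^2 + 15x + 13), pattern 3+3; mod 73: f = (x)(x + 5)(x + 22)(x + 38)(x + 41)(x + 52), pattern 1+1+1+1+1+1. No other pattern occurs in this range, so the set of observed cycle types is {6, 3+1+1+1, 2+2+2, 3+3, 1+1+1+1+1+1}. The candidates containing elements of all these cycle types are C_3 x S_3 (6T5) of order 18, S_3 x S_3 (6T9) of order 36, (S_3 x S_3) : C_2 (6T13) of order 72, S_6 (6T16) of order 720; the others are excluded. The observed types are precisely the cycle types that occur in C_3 x S_3 (6T5). Each of the other remaining candidates has further cycle types, and by the Chebotarev density theorem the matching factorization patterns would occur for a proportion of primes equal to their share of the group: S_3 x S_3 (6T9) additionally contains elements of type 2+2+1+1 (9 of its 36 elements, about 25% of primes); (S_3 x S_3) : C_2 (6T13) additionally contains elements of type 4+2, 3+2+1, 2+2+1+1, 2+1+1+1+1 (45 of its 72 elements, about 62% of primes); S_6 (6T16) additionally contains elements of type 5+1, 4+2, 4+1+1, 3+2+1, 2+2+1+1, 2+1+1+1+1 (504 of its 720 elements, about 70% of primes). None of the 33 primes tested shows any such pattern (for each of these groups the chance of that is below 10^-4), which rules them out. Hence G = C_3 x S_3 (6T5), of order 18.

C_3 x S_3, the group 6T5 of order 18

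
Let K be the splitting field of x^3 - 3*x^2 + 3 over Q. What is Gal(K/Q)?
C_3, A_3

The polynomial is an irreducible cubic over Q and its discriminant is 81 = 9^2, a perfect square. For an irreducible cubic, a square discriminant forces the Galois group to be A_3, the cyclic group of order 3.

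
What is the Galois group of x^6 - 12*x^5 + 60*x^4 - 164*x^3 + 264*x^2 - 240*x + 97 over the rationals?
The polynomial f is an irreducible sextic over Q, so G = Gal(f/Q) is one of the 16 transitive subgroups 6T1, ..., 6T16 of S_6. The discriminant of f is 1259712, which is not a perfect square, so G is not contained in A_6. The transitive groups of degree 6 not contained in A_6 are: C_6 (6T1, order 6), S_3 (6T2, order 6), D_6 (6T3, order 12), C_3 x S_3 (6T5, order 18), A_4 x C_2 (6T6, order 24), S_4 (6T8, order 24), S_3 x S_3 (6T9, order 36), S_4 x C_2 (6T11, order 48), (S_3 x S_3) : C_2 (6T13, order 72), PGL(2,5) (6T14, order 120), S_6 (6T16, order 720). By Dedekind's theorem, for a prime p not dividing disc(f) the degrees of the irreducible factors of f mod p form the cycle type of an element of G. Factoring f modulo the 79 such primes p <= 419 (skipping 2, 3, which divide the discriminant), each new pattern first appears at: mod 5: f = (x^6 + 3x^5 + x^3 + 4x^2 + 2), pattern 6; mod 7: f = (x^2 + 4)(x^2 + 4x + 6)(x^2 + 5x + 2), pattern 2+2+2; mod 11: f = (x + 3)(x + 7)(x^2 + 2x + 6)(x^2 + 9x + 4), pattern 2+2+1+1; mod 13: f = (x^3 + 7x^2 + 12x + 7)(x^3 + 7x^2 + 12x + 12), pattern 3+3; mod 97: f = (x)(x + 23)(x + 47)(x + 64)(x + 68)(x + 77), pattern 1+1+1+1+1+1. No other pattern occurs in this range, so the set of observed cycle types is {6, 2+2+2, 2+2+1+1, 3+3, 1+1+1+1+1+1}. The candidates containing elements of all these cycle types are D_6 (6T3) of order 12, A_4 x C_2 (6T6) of order 24, S_3 x S_3 (6T9) of order 36, S_4 x C_2 (6T11) of order 48, (S_3 x S_3) : C_2 (6T13) of order 72, PGL(2,5) (6T14) of order 120, S_6 (6T16) of order 720; the others are excluded. The observed types are precisely the cycle types that occur in D_6 (6T3). Each of the other remaining candidates has further cycle types, and by the Chebotarev density theorem the matching factorization patterns would occur for a proportion of primes equal to their share of the group: A_4 x C_2 (6T6) additionally contains elements of type 2+1+1+1+1 (3 of its 24 elements, about 12% of primes); S_3 x S_3 (6T9) additionally contains elements of type 3+1+1+1 (4 of its 36 elements, about 11% of primes); S_4 x C_2 (6T11) additionally contains elements of type 4+2, 4+1+1, 2+1+1+1+1 (15 of its 48 elements, about 31% of primes); (S_3 x S_3) : C_2 (6T13) additionally contains elements of type 4+2, 3+2+1, 3+1+1+1, 2+1+1+1+1 (40 of its 72 elements, about 56% of primes); PGL(2,5) (6T14) additionally contains elements of type 5+1, 4+1+1 (54 of its 120 elements, about 45% of primes); S_6 (6T16) additionally contains elements of type 5+1, 4+2, 4+1+1, 3+2+1, 3+1+1+1, 2+1+1+1+1 (499 of its 720 elements, about 69% of primes). None of the 79 primes tested shows any such pattern (for each of these groups the chance of that is below 10^-4), which rules them out. Hence G = D_6 (6T3), of order 12.

D_6 (order 12)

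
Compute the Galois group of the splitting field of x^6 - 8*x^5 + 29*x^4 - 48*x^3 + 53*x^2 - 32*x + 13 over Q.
S_4 (also written S4-)

The polynomial f is an irreducible sextic over Q, so G = Gal(f/Q) is one of the 16 transitive subgroups 6T1, ..., 6T16 of S_6. The discriminant of f is -4014080000, which is not a perfect square, so G is not contained in A_6. The transitive groups of degree 6 not contained in A_6 are: C_6 (6T1, order 6), S_3 (6T2, order 6), D_6 (6T3, order 12), C_3 x S_3 (6T5, order 18), A_4 x C_2 (6T6, order 24), S_4 (6T8, order 24), S_3 x S_3 (6T9, order 36), S_4 x C_2 (6T11, order 48), (S_3 x S_3) : C_2 (6T13, order 72), PGL(2,5) (6T14, order 120), S_6 (6T16, order 720). By Dedekind's theorem, for a prime p not dividing disc(f) the degrees of the irreducible factors of f mod p form the cycle type of an element of G. Factoring f modulo the 22 such primes p <= 97 (skipping 2, 5, 7, which divide the discriminant), each new pattern first appears at: mod 3: f = (x^3 + 2x + 2)(x^3 + x^2 + 2), pattern 3+3; mod 13: f = (x)(x + 5)(x^4 + 3x^2 + 2x + 4), pattern 4+1+1; mod 37: f = (x^2 + 3x + 17)(x^2 + 5x + 19)(x^2 + 21x + 32), pattern 2+2+2; mod 43: f = (x + 15)(x + 39)(x^2 + 6x + 13)(x^2 + 18x + 5), pattern 2+2+1+1. No other pattern occurs in this range, so the set of observed cycle types is {3+3, 4+1+1, 2+2+2, 2+2+1+1}. The candidates containing elements of all these cycle types are S_4 (6T8) of order 24, S_4 x C_2 (6T11) of order 48, PGL(2,5) (6T14) of order 120, S_6 (6T16) of order 720; the others are excluded. The observed types are precisely the cycle types that occur in S_4 (6T8) (apart from the identity). Each of the other remaining candidates has further cycle types, and by the Chebotarev density theorem the matching factorization patterns would occur for a proportion of primes equal to their share of the group: S_4 x C_2 (6T11) additionally contains elements of type 6, 4+2, 2+1+1+1+1 (17 of its 48 elements, about 35% of primes); PGL(2,5) (6T14) additionally contains elements of type 6, 5+1 (44 of its 120 elements, about 37% of primes); S_6 (6T16) additionally contains elements of type 6, 5+1, 4+2, 3+2+1, 3+1+1+1, 2+1+1+1+1 (529 of its 720 elements, about 73% of primes). None of the 22 primes tested shows any such pattern (for each of these groups the chance of that is below 10^-4), which rules them out. Hence G = S_4 (6T8), of order 24.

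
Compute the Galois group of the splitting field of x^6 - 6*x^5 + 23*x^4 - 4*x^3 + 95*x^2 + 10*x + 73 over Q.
The polynomial f is an irreducible sextic over Q, so G = Gal(f/Q) is one of the 16 transitive subgroups 6T1, ..., 6T16 of S_6. The discriminant of f is -7990769474338816, which is not a perfect square, so G is not contained in A_6. The transitive groups of degree 6 not contained in A_6 are: C_6 (6T1, order 6), S_3 (6T2, order 6), D_6 (6T3, order 12), C_3 x S_3 (6T5, order 18), A_4 x C_2 (6T6, order 24), S_4 (6T8, order 24), S_3 x S_3 (6T9, order 36), S_4 x C_2 (6T11, order 48), (S_3 x S_3) : C_2 (6T13, order 72), PGL(2,5) (6T14, order 120), S_6 (6T16, order 720). By Dedekind's theorem, for a prime p not dividing disc(f) the degrees of the irreducible factors of f mod p form the cycle type of an element of G. Factoring f modulo the 17 such primes p <= 71 (skipping 2, 11, 31, which divide the discriminant), each new pattern first appears at: mod 3: f = (x + 1)(x + 2)(x^4 + 2x + 2), pattern 4+1+1; mod 5: f = (x^3 + x^2 + 2)(x^3 + 3x^2 + 4), pattern 3+3; mod 7: f = (x^6 + x^5 + 2x^4 + 3x^3 + 4x^2 + 3x + 3), pattern 6; mod 13: f = (x^2 + 9x + 2)(x^4 + 11x^3 + 4), pattern 4+2; mod 37: f = (x + 13)(x + 33)(x^2 + 29x + 1)(x^2 + 30x + 5), pattern 2+2+1+1; mod 47: f = (x + 6)(x + 7)(x + 33)(x + 43)(x^2 + 46x + 13), pattern 2+1+1+1+1; mod 67: f = (x^2 + 13x + 7)(x^2 + 14x + 65)(x^2 + 34x + 57), pattern 2+2+2. No other pattern occurs in this range, so the set of observed cycle types is {4+1+1, 3+3, 6, 4+2, 2+2+1+1, 2+1+1+1+1, 2+2+2}. The candidates containing elements of all these cycle types are S_4 x C_2 (6T11) of order 48, S_6 (6T16) of order 720; the others are excluded. The observed types are precisely the cycle types that occur in S_4 x C_2 (6T11) (apart from the identity). Each of the other remaining candidates has further cycle types, and by the Chebotarev density theorem the matching factorization patterns would occur for a proportion of primes equal to their share of the group: S_6 (6T16) additionally contains elements of type 5+1, 3+2+1, 3+1+1+1 (304 of its 720 elements, about 42% of primes). None of the 17 primes tested shows any such pattern (for each of these groups the chance of that is below 10^-4), which rules them out. Hence G = S_4 x C_2 (6T11), of order 48.

S_4 x C_2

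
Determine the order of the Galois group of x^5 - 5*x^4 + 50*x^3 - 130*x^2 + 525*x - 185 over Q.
60

The degree of the splitting field over Q equals the order of the Galois group, so first determine the group. The polynomial f is an irreducible quintic over Q, so G = Gal(f/Q) is a transitive subgroup of S_5: one of C_5 (5T1, order 5), D_5 (5T2, order 10), F_20 (5T3, order 20), A_5 (5T4, order 60) or S_5 (5T5, order 120). The discriminant of f is 67108864000000 = 8192000^2, a perfect square, so G is contained in A_5. The transitive groups of degree 5 contained in A_5 are: C_5 (5T1, order 5), D_5 (5T2, order 10), A_5 (5T4, order 60). By Dedekind's theorem, for a prime p not dividing disc(f) the degrees of the irreducible factors of f mod p form the cycle type of an element of G. Factoring f modulo the 2 such primes p <= 7 (skipping 2, 5, which divide the discriminant), each new pattern first appears at: mod 3: f = (x^5 + x^4 + 2x^3 + 2x^2 + 1), pattern 5; mod 7: f = (x + 1)(x + 3)(x^3 + 5x^2 + 6x + 6), pattern 3+1+1. No other pattern occurs in this range, so the set of observed cycle types is {5, 3+1+1}. Among the candidates above, the only group containing elements of all these cycle types is A_5 (5T4) — each of C_5 (5T1), D_5 (5T2) lacks at least one of them. Hence G = A_5 (5T4), of order 60. The Galois group A_5 (5T4) has order 60, so the splitting field has degree 60 over Q.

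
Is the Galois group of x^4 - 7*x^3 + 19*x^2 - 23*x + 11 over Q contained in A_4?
The polynomial is irreducible of degree 4 over Q. Its discriminant is 125, which is not a perfect square. A Galois group lies in the alternating group exactly when the discriminant is a square in Q, so the Galois group (C_4) is not contained in A_4.

No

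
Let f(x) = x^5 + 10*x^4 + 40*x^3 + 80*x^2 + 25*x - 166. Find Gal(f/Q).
A_5, the alternating group on 5 letters

The polynomial f is an irreducible quintic over Q, so G = Gal(f/Q) is a transitive subgroup of S_5: one of C_5 (5T1, order 5), D_5 (5T2, order 10), F_20 (5T3, order 20), A_5 (5T4, order 60) or S_5 (5T5, order 120). The discriminant of f is 58564000000 = 242000^2, a perfect square, so G is contained in A_5. The transitive groups of degree 5 contained in A_5 are: C_5 (5T1, order 5), D_5 (5T2, order 10), A_5 (5T4, order 60). By Dedekind's theorem, for a prime p not dividing disc(f) the degrees of the irreducible factors of f mod p form the cycle type of an element of G. Factoring f modulo the 3 such primes p <= 13 (skipping 2, 5, 11, which divide the discriminant), each new pattern first appears at: mod 3: f = (x^5 + x^4 + x^3 + 2x^2 + x + 2), pattern 5; mod 13: f = (x + 7)(x + 9)(x^3 + 7x^2 + 8x + 5), pattern 3+1+1. No other pattern occurs in this range, so the set of observed cycle types is {5, 3+1+1}. Among the candidates above, the only group containing elements of all these cycle types is A_5 (5T4) — each of C_5 (5T1), D_5 (5T2) lacks at least one of them. Hence G = A_5 (5T4), of order 60.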